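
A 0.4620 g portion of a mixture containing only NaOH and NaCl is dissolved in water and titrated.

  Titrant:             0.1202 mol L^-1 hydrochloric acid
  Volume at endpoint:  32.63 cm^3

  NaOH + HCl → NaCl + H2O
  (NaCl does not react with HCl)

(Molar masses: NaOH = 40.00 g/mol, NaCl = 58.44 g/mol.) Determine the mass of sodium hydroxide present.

0.1569 g

n(HCl) = 0.03263 × 0.1202 = 3.922 × 10^-3 mol
Let x = n(NaOH), y = n(NaCl).
Titrant: 1x = 3.922 × 10^-3;  mass: 40.00x + 58.44y = 0.4620
Solving, x = 3.922 × 10^-3 mol, y = 5.221 × 10^-3 mol
mass of NaOH = 3.922 × 10^-3 × 40.00 = 0.1569 g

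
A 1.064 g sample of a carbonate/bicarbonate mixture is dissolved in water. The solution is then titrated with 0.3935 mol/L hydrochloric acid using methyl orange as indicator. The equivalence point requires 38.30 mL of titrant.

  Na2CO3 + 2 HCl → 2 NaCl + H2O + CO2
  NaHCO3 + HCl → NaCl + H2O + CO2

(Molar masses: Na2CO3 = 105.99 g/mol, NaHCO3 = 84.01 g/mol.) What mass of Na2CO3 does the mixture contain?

n(HCl) = 0.03830 × 0.3935 = 0.01507 mol
Let x = n(Na2CO3), y = n(NaHCO3).
Titrant: 2x + 1y = 0.01507;  mass: 105.99x + 84.01y = 1.064
Solving, x = 3.258 × 10^-3 mol, y = 8.554 × 10^-3 mol
mass of Na2CO3 = 3.258 × 10^-3 × 105.99 = 0.3454 g

0.3454 g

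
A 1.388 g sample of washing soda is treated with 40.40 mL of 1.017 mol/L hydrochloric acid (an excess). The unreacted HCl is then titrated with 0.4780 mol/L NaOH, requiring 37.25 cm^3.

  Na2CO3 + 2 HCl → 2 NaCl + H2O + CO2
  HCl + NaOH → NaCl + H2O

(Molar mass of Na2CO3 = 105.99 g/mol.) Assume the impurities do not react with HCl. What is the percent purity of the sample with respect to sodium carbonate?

88.89 %

n(HCl) added = 0.04040 × 1.017 = 0.04109 mol
n(NaOH) used in back-titration = 0.03725 × 0.4780 = 0.01781 mol
n(HCl) left over = 0.01781 mol (1:1 ratio)
n(HCl) consumed by analyte = 0.04109 − 0.01781 = 0.02328 mol
From the 1:2 ratio, n(Na2CO3) = 1/2 × 0.02328 = 0.01164 mol
mass of Na2CO3 = 0.01164 × 105.99 = 1.234 g
% Na2CO3 = 1.234 / 1.388 × 100 = 88.89 %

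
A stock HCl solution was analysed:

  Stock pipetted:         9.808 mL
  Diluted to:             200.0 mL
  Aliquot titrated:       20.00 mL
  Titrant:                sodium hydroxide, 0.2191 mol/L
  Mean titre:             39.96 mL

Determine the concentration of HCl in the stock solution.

HCl + NaOH → NaCl + H2O
n(NaOH) = 0.03996 × 0.2191 = 8.755 × 10^-3 mol
n(HCl) in the aliquot = 8.755 × 10^-3 mol (1:1 ratio)
[HCl]_dilute = 8.755 × 10^-3 / 0.02000 = 0.4378 mol/L
Dilution factor = 200.0 / 9.808 = 20.39
[HCl]_stock = 0.4378 × 20.39 = 8.927 mol/L

8.927 mol/L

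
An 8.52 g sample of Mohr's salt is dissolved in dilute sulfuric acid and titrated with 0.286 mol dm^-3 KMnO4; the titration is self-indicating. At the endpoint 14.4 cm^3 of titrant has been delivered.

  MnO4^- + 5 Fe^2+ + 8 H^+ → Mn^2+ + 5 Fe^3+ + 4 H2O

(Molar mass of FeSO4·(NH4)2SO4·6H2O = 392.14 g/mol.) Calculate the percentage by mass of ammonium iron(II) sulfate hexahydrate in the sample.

n(KMnO4) = 0.0144 L × 0.286 mol/L = 4.12 × 10^-3 mol
From the 5:1 ratio, n(FeSO4·(NH4)2SO4·6H2O) = 5/1 × 4.12 × 10^-3 = 0.0206 mol
mass of FeSO4·(NH4)2SO4·6H2O = 0.0206 × 392.14 g/mol = 8.07 g
% FeSO4·(NH4)2SO4·6H2O = 8.07 / 8.52 × 100 = 94.8 %

94.8 %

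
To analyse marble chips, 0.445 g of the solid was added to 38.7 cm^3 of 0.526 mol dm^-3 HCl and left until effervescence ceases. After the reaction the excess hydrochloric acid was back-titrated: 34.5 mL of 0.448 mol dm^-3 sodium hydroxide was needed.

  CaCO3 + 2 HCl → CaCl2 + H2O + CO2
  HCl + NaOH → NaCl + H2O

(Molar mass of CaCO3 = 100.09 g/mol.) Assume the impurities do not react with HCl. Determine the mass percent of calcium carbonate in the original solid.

55.1 %

n(HCl) added = 0.0387 × 0.526 = 0.0204 mol
n(NaOH) used in back-titration = 0.0345 × 0.448 = 0.0155 mol
n(HCl) left over = 0.0155 mol (1:1 ratio)
n(HCl) consumed by analyte = 0.0204 − 0.0155 = 4.90 × 10^-3 mol
From the 1:2 ratio, n(CaCO3) = 1/2 × 4.90 × 10^-3 = 2.45 × 10^-3 mol
mass of CaCO3 = 2.45 × 10^-3 × 100.09 = 0.245 g
% CaCO3 = 0.245 / 0.445 × 100 = 55.1 %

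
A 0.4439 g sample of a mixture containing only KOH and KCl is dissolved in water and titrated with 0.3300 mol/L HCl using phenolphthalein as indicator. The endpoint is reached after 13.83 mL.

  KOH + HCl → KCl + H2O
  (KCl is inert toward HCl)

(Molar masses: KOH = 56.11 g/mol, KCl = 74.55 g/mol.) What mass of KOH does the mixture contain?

n(HCl) = 0.01383 × 0.3300 = 4.564 × 10^-3 mol
Let x = n(KOH), y = n(KCl).
Titrant: 1x = 4.564 × 10^-3;  mass: 56.11x + 74.55y = 0.4439
Solving, x = 4.564 × 10^-3 mol, y = 2.519 × 10^-3 mol
mass of KOH = 4.564 × 10^-3 × 56.11 = 0.2561 g

0.2561 g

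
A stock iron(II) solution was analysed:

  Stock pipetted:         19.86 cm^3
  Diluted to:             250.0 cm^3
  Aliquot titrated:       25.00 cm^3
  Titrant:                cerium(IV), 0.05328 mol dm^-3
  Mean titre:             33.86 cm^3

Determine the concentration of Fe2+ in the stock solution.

0.9084 mol/L

Ce^4+ + Fe^2+ → Ce^3+ + Fe^3+
n(Ce4+) = 0.03386 × 0.05328 = 1.804 × 10^-3 mol
n(Fe2+) in the aliquot = 1.804 × 10^-3 mol (1:1 ratio)
[Fe2+]_dilute = 1.804 × 10^-3 / 0.02500 = 0.07216 mol/L
Dilution factor = 250.0 / 19.86 = 12.59
[Fe2+]_stock = 0.07216 × 12.59 = 0.9084 mol/L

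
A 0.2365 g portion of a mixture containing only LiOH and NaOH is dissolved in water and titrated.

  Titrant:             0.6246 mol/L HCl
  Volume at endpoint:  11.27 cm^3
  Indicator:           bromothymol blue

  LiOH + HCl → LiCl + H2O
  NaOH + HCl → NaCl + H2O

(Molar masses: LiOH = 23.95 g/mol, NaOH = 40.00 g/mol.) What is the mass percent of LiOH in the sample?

n(HCl) = 0.01127 × 0.6246 = 7.039 × 10^-3 mol
Let x = n(LiOH), y = n(NaOH).
Titrant: 1x + 1y = 7.039 × 10^-3;  mass: 23.95x + 40.00y = 0.2365
Solving, x = 2.808 × 10^-3 mol, y = 4.231 × 10^-3 mol
mass of LiOH = 2.808 × 10^-3 × 23.95 = 0.06725 g
% LiOH = 0.06725 / 0.2365 × 100 = 28.44 %

28.44 %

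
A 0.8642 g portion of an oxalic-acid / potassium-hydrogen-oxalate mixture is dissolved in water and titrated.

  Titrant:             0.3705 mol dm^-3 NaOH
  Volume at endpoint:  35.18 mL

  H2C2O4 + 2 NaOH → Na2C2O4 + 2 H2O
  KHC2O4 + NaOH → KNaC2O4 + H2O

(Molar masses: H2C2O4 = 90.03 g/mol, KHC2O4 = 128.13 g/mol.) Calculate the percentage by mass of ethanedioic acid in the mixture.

50.50 %

n(NaOH) = 0.03518 × 0.3705 = 0.01303 mol
Let x = n(H2C2O4), y = n(KHC2O4).
Titrant: 2x + 1y = 0.01303;  mass: 90.03x + 128.13y = 0.8642
Solving, x = 4.848 × 10^-3 mol, y = 3.338 × 10^-3 mol
mass of H2C2O4 = 4.848 × 10^-3 × 90.03 = 0.4365 g
% H2C2O4 = 0.4365 / 0.8642 × 100 = 50.50 %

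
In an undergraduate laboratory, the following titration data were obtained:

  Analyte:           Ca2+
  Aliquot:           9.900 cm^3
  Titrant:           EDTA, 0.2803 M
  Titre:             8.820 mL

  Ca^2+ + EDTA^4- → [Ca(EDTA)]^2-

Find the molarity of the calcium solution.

0.2497 M

n(EDTA) = 0.008820 L × 0.2803 mol/L = 2.472 × 10^-3 mol
n(Ca2+) = 2.472 × 10^-3 mol (1:1 mole ratio)
[Ca2+] = 2.472 × 10^-3 mol / 0.009900 L = 0.2497 mol/L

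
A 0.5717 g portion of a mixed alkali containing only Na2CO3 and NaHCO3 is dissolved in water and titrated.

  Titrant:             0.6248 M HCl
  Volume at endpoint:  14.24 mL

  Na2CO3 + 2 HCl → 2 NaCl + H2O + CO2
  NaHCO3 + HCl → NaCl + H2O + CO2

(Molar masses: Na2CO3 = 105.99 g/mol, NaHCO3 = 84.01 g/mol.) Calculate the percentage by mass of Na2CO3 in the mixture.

52.53 %

n(HCl) = 0.01424 × 0.6248 = 8.897 × 10^-3 mol
Let x = n(Na2CO3), y = n(NaHCO3).
Titrant: 2x + 1y = 8.897 × 10^-3;  mass: 105.99x + 84.01y = 0.5717
Solving, x = 2.833 × 10^-3 mol, y = 3.231 × 10^-3 mol
mass of Na2CO3 = 2.833 × 10^-3 × 105.99 = 0.3003 g
% Na2CO3 = 0.3003 / 0.5717 × 100 = 52.53 %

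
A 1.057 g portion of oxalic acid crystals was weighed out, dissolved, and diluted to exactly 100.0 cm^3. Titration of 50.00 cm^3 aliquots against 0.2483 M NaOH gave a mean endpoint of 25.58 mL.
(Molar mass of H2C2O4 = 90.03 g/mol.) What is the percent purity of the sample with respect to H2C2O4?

H2C2O4 + 2 NaOH → Na2C2O4 + 2 H2O
n(NaOH) per titration = 0.02558 × 0.2483 = 6.352 × 10^-3 mol
From the 1:2 ratio, n(H2C2O4) in each aliquot = 1/2 × 6.352 × 10^-3 = 3.176 × 10^-3 mol
n(H2C2O4) in the whole flask = 3.176 × 10^-3 × 100.0/50.00 = 6.352 × 10^-3 mol
mass of H2C2O4 = 6.352 × 10^-3 × 90.03 = 0.5718 g
% H2C2O4 = 0.5718 / 1.057 × 100 = 54.10 %

54.10 %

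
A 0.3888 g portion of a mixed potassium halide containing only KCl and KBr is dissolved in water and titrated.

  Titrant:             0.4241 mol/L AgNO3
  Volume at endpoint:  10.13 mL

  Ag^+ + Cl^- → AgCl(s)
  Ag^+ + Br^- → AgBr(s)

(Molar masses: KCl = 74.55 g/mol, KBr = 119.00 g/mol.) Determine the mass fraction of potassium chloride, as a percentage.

52.82 %

n(AgNO3) = 0.01013 × 0.4241 = 4.296 × 10^-3 mol
Let x = n(KCl), y = n(KBr).
Titrant: 1x + 1y = 4.296 × 10^-3;  mass: 74.55x + 119.00y = 0.3888
Solving, x = 2.755 × 10^-3 mol, y = 1.542 × 10^-3 mol
mass of KCl = 2.755 × 10^-3 × 74.55 = 0.2054 g
% KCl = 0.2054 / 0.3888 × 100 = 52.82 %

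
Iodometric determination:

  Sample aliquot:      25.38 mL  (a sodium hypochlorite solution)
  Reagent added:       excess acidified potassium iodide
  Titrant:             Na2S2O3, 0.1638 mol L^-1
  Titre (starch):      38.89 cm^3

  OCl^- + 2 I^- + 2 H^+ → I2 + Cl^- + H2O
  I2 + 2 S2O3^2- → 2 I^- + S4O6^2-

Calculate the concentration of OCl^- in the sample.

0.1255 mol/L

n(S2O3^2-) = 0.03889 × 0.1638 = 6.370 × 10^-3 mol
n(I2) = n(S2O3^2-)/2 = 3.185 × 10^-3 mol
n(OCl^-) in the aliquot = 3.185 × 10^-3 mol (1:1 ratio)
[OCl^-] = 3.185 × 10^-3 / 0.02538 = 0.1255 mol/L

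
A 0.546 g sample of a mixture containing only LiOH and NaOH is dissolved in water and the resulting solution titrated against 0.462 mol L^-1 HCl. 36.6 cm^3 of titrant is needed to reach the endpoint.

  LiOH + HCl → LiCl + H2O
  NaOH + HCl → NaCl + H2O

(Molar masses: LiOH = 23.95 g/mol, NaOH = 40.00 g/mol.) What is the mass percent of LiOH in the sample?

n(HCl) = 0.0366 × 0.462 = 0.0169 mol
Let x = n(LiOH), y = n(NaOH).
Titrant: 1x + 1y = 0.0169;  mass: 23.95x + 40.00y = 0.546
Solving, x = 8.12 × 10^-3 mol, y = 8.79 × 10^-3 mol
mass of LiOH = 8.12 × 10^-3 × 23.95 = 0.195 g
% LiOH = 0.195 / 0.546 × 100 = 35.6 %

35.6 %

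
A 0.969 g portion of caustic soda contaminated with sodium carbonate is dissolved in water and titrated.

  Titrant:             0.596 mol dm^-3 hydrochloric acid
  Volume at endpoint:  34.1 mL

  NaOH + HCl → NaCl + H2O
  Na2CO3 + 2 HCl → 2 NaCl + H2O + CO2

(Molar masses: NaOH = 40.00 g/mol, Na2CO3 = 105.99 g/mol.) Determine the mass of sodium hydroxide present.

n(HCl) = 0.0341 × 0.596 = 0.0203 mol
Let x = n(NaOH), y = n(Na2CO3).
Titrant: 1x + 2y = 0.0203;  mass: 40.00x + 105.99y = 0.969
Solving, x = 8.31 × 10^-3 mol, y = 6.00 × 10^-3 mol
mass of NaOH = 8.31 × 10^-3 × 40.00 = 0.333 g

0.333 g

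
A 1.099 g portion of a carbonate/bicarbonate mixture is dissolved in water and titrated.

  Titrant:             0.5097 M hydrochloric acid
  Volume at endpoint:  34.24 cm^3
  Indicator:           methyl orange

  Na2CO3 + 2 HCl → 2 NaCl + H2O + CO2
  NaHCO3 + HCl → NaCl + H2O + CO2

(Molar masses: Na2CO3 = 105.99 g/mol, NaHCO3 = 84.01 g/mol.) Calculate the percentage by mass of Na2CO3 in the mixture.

n(HCl) = 0.03424 × 0.5097 = 0.01745 mol
Let x = n(Na2CO3), y = n(NaHCO3).
Titrant: 2x + 1y = 0.01745;  mass: 105.99x + 84.01y = 1.099
Solving, x = 5.919 × 10^-3 mol, y = 5.614 × 10^-3 mol
mass of Na2CO3 = 5.919 × 10^-3 × 105.99 = 0.6274 g
% Na2CO3 = 0.6274 / 1.099 × 100 = 57.08 %

57.08 %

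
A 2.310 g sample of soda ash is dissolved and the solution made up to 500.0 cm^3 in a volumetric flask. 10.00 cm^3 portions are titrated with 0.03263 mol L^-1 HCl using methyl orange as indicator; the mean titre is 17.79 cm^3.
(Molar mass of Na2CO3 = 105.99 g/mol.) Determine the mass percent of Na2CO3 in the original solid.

66.59 %

Na2CO3 + 2 HCl → 2 NaCl + H2O + CO2
n(HCl) per titration = 0.01779 × 0.03263 = 5.805 × 10^-4 mol
From the 1:2 ratio, n(Na2CO3) in each aliquot = 1/2 × 5.805 × 10^-4 = 2.902 × 10^-4 mol
n(Na2CO3) in the whole flask = 2.902 × 10^-4 × 500.0/10.00 = 0.01451 mol
mass of Na2CO3 = 0.01451 × 105.99 = 1.538 g
% Na2CO3 = 1.538 / 2.310 × 100 = 66.59 %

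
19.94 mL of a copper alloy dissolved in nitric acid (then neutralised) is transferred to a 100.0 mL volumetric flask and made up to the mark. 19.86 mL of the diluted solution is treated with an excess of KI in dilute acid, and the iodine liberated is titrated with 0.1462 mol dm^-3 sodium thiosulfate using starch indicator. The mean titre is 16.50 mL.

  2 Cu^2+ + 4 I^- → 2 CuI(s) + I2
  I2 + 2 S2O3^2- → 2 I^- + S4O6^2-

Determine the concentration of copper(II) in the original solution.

0.6092 mol/L

n(S2O3^2-) = 0.01650 × 0.1462 = 2.412 × 10^-3 mol
n(I2) = n(S2O3^2-)/2 = 1.206 × 10^-3 mol
From the 2:1 ratio, n(Cu2+) in the aliquot = 2/1 × 1.206 × 10^-3 = 2.412 × 10^-3 mol
[Cu2+]_dilute = 2.412 × 10^-3 / 0.01986 = 0.1215 mol/L
[Cu2+]_original = 0.1215 × 100.0/19.94 = 0.6092 mol/L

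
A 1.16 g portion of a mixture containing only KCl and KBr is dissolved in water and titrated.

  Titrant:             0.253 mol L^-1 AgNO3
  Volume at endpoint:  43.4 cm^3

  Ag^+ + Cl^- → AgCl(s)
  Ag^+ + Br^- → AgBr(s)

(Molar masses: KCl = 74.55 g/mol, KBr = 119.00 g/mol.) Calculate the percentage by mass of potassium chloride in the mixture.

n(AgNO3) = 0.0434 × 0.253 = 0.0110 mol
Let x = n(KCl), y = n(KBr).
Titrant: 1x + 1y = 0.0110;  mass: 74.55x + 119.00y = 1.16
Solving, x = 3.30 × 10^-3 mol, y = 7.68 × 10^-3 mol
mass of KCl = 3.30 × 10^-3 × 74.55 = 0.246 g
% KCl = 0.246 / 1.16 × 100 = 21.2 %

21.2 %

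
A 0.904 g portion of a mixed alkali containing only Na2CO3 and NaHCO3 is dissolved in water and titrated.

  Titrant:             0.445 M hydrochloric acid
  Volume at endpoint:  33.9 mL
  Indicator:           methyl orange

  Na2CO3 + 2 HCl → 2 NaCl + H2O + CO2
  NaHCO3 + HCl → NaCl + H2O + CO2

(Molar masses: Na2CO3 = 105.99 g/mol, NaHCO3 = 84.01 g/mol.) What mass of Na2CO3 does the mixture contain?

0.621 g

n(HCl) = 0.0339 × 0.445 = 0.0151 mol
Let x = n(Na2CO3), y = n(NaHCO3).
Titrant: 2x + 1y = 0.0151;  mass: 105.99x + 84.01y = 0.904
Solving, x = 5.86 × 10^-3 mol, y = 3.37 × 10^-3 mol
mass of Na2CO3 = 5.86 × 10^-3 × 105.99 = 0.621 g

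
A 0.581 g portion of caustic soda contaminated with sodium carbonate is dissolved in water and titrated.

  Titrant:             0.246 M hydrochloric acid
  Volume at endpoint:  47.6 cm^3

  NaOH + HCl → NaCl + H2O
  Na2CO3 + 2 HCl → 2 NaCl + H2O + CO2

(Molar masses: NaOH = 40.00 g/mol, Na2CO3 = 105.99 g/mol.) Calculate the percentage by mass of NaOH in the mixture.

n(HCl) = 0.0476 × 0.246 = 0.0117 mol
Let x = n(NaOH), y = n(Na2CO3).
Titrant: 1x + 2y = 0.0117;  mass: 40.00x + 105.99y = 0.581
Solving, x = 3.04 × 10^-3 mol, y = 4.33 × 10^-3 mol
mass of NaOH = 3.04 × 10^-3 × 40.00 = 0.122 g
% NaOH = 0.122 / 0.581 × 100 = 21.0 %

21.0 %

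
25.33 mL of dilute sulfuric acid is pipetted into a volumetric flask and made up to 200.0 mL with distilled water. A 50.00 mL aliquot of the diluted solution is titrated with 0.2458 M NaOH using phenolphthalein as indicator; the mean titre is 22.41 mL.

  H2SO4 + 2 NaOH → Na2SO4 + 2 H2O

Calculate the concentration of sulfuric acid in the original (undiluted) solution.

0.4349 M

n(NaOH) = 0.02241 × 0.2458 = 5.508 × 10^-3 mol
From the 1:2 ratio, n(H2SO4) in the aliquot = 1/2 × 5.508 × 10^-3 = 2.754 × 10^-3 mol
[H2SO4]_dilute = 2.754 × 10^-3 / 0.05000 = 0.05508 mol/L
Dilution factor = 200.0 / 25.33 = 7.896
[H2SO4]_stock = 0.05508 × 7.896 = 0.4349 mol/L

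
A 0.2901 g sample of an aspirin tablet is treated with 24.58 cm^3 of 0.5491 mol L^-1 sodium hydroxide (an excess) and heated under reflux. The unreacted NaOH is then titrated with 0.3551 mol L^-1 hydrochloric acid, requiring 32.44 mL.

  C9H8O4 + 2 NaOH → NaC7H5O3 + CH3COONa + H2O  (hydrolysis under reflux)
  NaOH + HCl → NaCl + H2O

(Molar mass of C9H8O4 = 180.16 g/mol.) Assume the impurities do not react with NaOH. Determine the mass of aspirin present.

n(NaOH) added = 0.02458 × 0.5491 = 0.01350 mol
n(HCl) used in back-titration = 0.03244 × 0.3551 = 0.01152 mol
n(NaOH) left over = 0.01152 mol (1:1 ratio)
n(NaOH) consumed by analyte = 0.01350 − 0.01152 = 1.977 × 10^-3 mol
From the 1:2 ratio, n(C9H8O4) = 1/2 × 1.977 × 10^-3 = 9.887 × 10^-4 mol
mass of C9H8O4 = 9.887 × 10^-4 × 180.16 = 0.1781 g

0.1781 g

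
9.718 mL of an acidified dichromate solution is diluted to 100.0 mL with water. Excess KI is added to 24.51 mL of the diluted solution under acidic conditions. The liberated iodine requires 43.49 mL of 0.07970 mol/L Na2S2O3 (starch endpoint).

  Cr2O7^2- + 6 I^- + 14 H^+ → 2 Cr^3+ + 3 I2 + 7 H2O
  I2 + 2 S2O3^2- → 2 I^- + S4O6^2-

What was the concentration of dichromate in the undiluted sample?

n(S2O3^2-) = 0.04349 × 0.07970 = 3.466 × 10^-3 mol
n(I2) = n(S2O3^2-)/2 = 1.733 × 10^-3 mol
From the 1:3 ratio, n(Cr2O7^2-) in the aliquot = 1/3 × 1.733 × 10^-3 = 5.777 × 10^-4 mol
[Cr2O7^2-]_dilute = 5.777 × 10^-4 / 0.02451 = 0.02357 mol/L
[Cr2O7^2-]_original = 0.02357 × 100.0/9.718 = 0.2425 mol/L

0.2425 mol/L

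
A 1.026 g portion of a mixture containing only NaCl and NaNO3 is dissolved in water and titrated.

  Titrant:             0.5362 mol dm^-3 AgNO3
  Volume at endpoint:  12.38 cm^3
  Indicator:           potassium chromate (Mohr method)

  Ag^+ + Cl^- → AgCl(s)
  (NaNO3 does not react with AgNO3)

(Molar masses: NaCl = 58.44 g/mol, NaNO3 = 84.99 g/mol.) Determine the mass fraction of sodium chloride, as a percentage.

37.81 %

n(AgNO3) = 0.01238 × 0.5362 = 6.638 × 10^-3 mol
Let x = n(NaCl), y = n(NaNO3).
Titrant: 1x = 6.638 × 10^-3;  mass: 58.44x + 84.99y = 1.026
Solving, x = 6.638 × 10^-3 mol, y = 7.508 × 10^-3 mol
mass of NaCl = 6.638 × 10^-3 × 58.44 = 0.3879 g
% NaCl = 0.3879 / 1.026 × 100 = 37.81 %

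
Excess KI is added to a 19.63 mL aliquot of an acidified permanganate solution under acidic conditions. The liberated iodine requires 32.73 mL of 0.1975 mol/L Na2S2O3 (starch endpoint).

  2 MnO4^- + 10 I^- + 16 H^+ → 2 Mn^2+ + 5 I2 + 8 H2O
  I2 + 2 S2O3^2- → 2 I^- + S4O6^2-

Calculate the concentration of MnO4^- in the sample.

0.06586 mol/L

n(S2O3^2-) = 0.03273 × 0.1975 = 6.464 × 10^-3 mol
n(I2) = n(S2O3^2-)/2 = 3.232 × 10^-3 mol
From the 2:5 ratio, n(MnO4^-) in the aliquot = 2/5 × 3.232 × 10^-3 = 1.293 × 10^-3 mol
[MnO4^-] = 1.293 × 10^-3 / 0.01963 = 0.06586 mol/L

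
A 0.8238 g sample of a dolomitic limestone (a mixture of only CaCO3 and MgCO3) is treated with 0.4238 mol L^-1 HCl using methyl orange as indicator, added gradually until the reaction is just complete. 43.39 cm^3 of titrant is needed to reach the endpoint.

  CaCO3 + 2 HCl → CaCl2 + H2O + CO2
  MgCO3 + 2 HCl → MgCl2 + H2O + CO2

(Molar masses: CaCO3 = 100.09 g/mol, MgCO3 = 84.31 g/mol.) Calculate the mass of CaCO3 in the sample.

0.3084 g

n(HCl) = 0.04339 × 0.4238 = 0.01839 mol
Let x = n(CaCO3), y = n(MgCO3).
Titrant: 2x + 2y = 0.01839;  mass: 100.09x + 84.31y = 0.8238
Solving, x = 3.081 × 10^-3 mol, y = 6.113 × 10^-3 mol
mass of CaCO3 = 3.081 × 10^-3 × 100.09 = 0.3084 g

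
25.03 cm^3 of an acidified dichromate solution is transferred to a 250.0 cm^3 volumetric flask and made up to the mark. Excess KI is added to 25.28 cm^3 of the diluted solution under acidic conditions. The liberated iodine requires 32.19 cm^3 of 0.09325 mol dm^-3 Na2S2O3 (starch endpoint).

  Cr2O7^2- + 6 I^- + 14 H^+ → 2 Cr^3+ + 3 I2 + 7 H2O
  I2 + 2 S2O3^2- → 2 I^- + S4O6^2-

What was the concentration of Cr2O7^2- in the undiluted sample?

n(S2O3^2-) = 0.03219 × 0.09325 = 3.002 × 10^-3 mol
n(I2) = n(S2O3^2-)/2 = 1.501 × 10^-3 mol
From the 1:3 ratio, n(Cr2O7^2-) in the aliquot = 1/3 × 1.501 × 10^-3 = 5.003 × 10^-4 mol
[Cr2O7^2-]_dilute = 5.003 × 10^-4 / 0.02528 = 0.01979 mol/L
[Cr2O7^2-]_original = 0.01979 × 250.0/25.03 = 0.1977 mol/L

0.1977 mol/L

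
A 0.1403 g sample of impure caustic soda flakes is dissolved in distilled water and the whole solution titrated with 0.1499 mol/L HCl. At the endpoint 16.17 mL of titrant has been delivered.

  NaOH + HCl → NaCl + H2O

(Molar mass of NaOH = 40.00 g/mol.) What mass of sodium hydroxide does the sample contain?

n(HCl) = 0.01617 L × 0.1499 mol/L = 2.424 × 10^-3 mol
n(NaOH) = 2.424 × 10^-3 mol (1:1 ratio)
mass of NaOH = 2.424 × 10^-3 × 40.00 g/mol = 0.09696 g

0.09696 g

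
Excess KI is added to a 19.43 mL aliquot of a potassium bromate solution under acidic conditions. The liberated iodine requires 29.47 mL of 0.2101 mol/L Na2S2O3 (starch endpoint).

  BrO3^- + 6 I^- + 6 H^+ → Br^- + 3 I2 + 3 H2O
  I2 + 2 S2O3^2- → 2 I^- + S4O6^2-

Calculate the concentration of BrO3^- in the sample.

n(S2O3^2-) = 0.02947 × 0.2101 = 6.192 × 10^-3 mol
n(I2) = n(S2O3^2-)/2 = 3.096 × 10^-3 mol
From the 1:3 ratio, n(BrO3^-) in the aliquot = 1/3 × 3.096 × 10^-3 = 1.032 × 10^-3 mol
[BrO3^-] = 1.032 × 10^-3 / 0.01943 = 0.05311 mol/L

0.05311 mol/L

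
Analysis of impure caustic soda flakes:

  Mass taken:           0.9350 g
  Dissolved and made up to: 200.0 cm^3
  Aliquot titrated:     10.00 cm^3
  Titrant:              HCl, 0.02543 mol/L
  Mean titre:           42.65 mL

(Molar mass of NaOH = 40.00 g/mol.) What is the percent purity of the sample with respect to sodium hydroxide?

NaOH + HCl → NaCl + H2O
n(HCl) per titration = 0.04265 × 0.02543 = 1.085 × 10^-3 mol
n(NaOH) in each aliquot = 1.085 × 10^-3 mol (1:1 ratio)
n(NaOH) in the whole flask = 1.085 × 10^-3 × 200.0/10.00 = 0.02169 mol
mass of NaOH = 0.02169 × 40.00 = 0.8677 g
% NaOH = 0.8677 / 0.9350 × 100 = 92.80 %

92.80 %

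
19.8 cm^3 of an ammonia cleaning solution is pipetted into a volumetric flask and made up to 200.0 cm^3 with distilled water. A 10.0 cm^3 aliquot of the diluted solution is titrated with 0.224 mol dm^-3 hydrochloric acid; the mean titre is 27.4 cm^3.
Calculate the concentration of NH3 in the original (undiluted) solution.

NH3 + HCl → NH4Cl
n(HCl) = 0.0274 × 0.224 = 6.14 × 10^-3 mol
n(NH3) in the aliquot = 6.14 × 10^-3 mol (1:1 ratio)
[NH3]_dilute = 6.14 × 10^-3 / 0.0100 = 0.614 mol/L
Dilution factor = 200.0 / 19.8 = 10.10
[NH3]_stock = 0.614 × 10.10 = 6.20 mol/L

6.20 mol/L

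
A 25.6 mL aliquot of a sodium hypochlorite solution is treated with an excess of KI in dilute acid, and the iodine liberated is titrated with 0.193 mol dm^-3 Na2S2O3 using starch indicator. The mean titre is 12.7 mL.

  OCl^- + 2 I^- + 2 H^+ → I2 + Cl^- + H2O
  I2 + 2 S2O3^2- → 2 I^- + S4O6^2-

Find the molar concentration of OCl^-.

0.0479 mol/L

n(S2O3^2-) = 0.0127 × 0.193 = 2.45 × 10^-3 mol
n(I2) = n(S2O3^2-)/2 = 1.23 × 10^-3 mol
n(OCl^-) in the aliquot = 1.23 × 10^-3 mol (1:1 ratio)
[OCl^-] = 1.23 × 10^-3 / 0.0256 = 0.0479 mol/L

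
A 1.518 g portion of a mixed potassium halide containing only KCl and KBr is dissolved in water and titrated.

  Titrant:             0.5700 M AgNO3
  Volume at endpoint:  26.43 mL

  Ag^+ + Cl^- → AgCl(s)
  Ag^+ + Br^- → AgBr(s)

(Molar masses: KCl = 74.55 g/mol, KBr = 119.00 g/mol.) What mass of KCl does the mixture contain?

n(AgNO3) = 0.02643 × 0.5700 = 0.01507 mol
Let x = n(KCl), y = n(KBr).
Titrant: 1x + 1y = 0.01507;  mass: 74.55x + 119.00y = 1.518
Solving, x = 6.181 × 10^-3 mol, y = 8.884 × 10^-3 mol
mass of KCl = 6.181 × 10^-3 × 74.55 = 0.4608 g

0.4608 g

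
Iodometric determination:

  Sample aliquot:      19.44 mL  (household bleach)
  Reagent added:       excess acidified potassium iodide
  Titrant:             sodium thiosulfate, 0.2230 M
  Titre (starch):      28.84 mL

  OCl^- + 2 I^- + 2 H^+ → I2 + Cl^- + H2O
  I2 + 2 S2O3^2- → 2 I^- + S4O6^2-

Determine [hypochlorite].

n(S2O3^2-) = 0.02884 × 0.2230 = 6.431 × 10^-3 mol
n(I2) = n(S2O3^2-)/2 = 3.216 × 10^-3 mol
n(OCl^-) in the aliquot = 3.216 × 10^-3 mol (1:1 ratio)
[OCl^-] = 3.216 × 10^-3 / 0.01944 = 0.1654 mol/L

0.1654 M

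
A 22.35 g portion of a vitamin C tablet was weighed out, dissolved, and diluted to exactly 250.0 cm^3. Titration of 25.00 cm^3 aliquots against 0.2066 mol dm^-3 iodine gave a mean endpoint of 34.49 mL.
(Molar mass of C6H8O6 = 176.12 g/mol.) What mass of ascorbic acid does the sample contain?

12.55 g

C6H8O6 + I2 → C6H6O6 + 2 HI
n(I2) per titration = 0.03449 × 0.2066 = 7.126 × 10^-3 mol
n(C6H8O6) in each aliquot = 7.126 × 10^-3 mol (1:1 ratio)
n(C6H8O6) in the whole flask = 7.126 × 10^-3 × 250.0/25.00 = 0.07126 mol
mass of C6H8O6 = 0.07126 × 176.12 = 12.55 g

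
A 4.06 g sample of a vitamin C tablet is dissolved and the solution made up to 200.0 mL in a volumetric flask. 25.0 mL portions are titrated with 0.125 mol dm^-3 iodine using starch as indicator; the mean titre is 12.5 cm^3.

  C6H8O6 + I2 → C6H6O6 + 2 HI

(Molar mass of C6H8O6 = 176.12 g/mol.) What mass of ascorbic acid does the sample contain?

n(I2) per titration = 0.0125 × 0.125 = 1.56 × 10^-3 mol
n(C6H8O6) in each aliquot = 1.56 × 10^-3 mol (1:1 ratio)
n(C6H8O6) in the whole flask = 1.56 × 10^-3 × 200.0/25.0 = 0.0125 mol
mass of C6H8O6 = 0.0125 × 176.12 = 2.20 g

2.20 g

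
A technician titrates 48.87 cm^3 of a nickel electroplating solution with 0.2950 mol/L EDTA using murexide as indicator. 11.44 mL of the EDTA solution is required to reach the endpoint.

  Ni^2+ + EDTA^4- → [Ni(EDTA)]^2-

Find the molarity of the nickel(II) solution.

n(EDTA) = 0.01144 L × 0.2950 mol/L = 3.375 × 10^-3 mol
n(Ni2+) = 3.375 × 10^-3 mol (1:1 mole ratio)
[Ni2+] = 3.375 × 10^-3 mol / 0.04887 L = 0.06906 mol/L

0.06906 mol/L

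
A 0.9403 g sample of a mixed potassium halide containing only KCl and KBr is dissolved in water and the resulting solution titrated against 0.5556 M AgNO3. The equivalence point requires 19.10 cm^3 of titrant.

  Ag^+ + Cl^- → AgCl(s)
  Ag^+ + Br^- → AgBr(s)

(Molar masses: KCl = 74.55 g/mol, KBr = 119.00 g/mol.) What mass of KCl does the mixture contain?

0.5409 g

n(AgNO3) = 0.01910 × 0.5556 = 0.01061 mol
Let x = n(KCl), y = n(KBr).
Titrant: 1x + 1y = 0.01061;  mass: 74.55x + 119.00y = 0.9403
Solving, x = 7.256 × 10^-3 mol, y = 3.356 × 10^-3 mol
mass of KCl = 7.256 × 10^-3 × 74.55 = 0.5409 g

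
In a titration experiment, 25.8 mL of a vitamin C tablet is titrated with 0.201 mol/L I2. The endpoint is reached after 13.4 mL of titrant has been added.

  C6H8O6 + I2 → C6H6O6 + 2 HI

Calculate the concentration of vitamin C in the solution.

n(I2) = 0.0134 L × 0.201 mol/L = 2.69 × 10^-3 mol
n(C6H8O6) = 2.69 × 10^-3 mol (1:1 mole ratio)
[C6H8O6] = 2.69 × 10^-3 mol / 0.0258 L = 0.104 mol/L

0.104 mol/L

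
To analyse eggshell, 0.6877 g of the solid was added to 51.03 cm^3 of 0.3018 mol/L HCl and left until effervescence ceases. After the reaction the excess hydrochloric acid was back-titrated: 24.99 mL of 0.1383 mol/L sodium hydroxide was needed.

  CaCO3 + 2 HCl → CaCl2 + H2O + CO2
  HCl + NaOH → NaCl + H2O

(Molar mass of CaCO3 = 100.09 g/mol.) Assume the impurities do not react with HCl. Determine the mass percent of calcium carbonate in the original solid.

86.92 %

n(HCl) added = 0.05103 × 0.3018 = 0.01540 mol
n(NaOH) used in back-titration = 0.02499 × 0.1383 = 3.456 × 10^-3 mol
n(HCl) left over = 3.456 × 10^-3 mol (1:1 ratio)
n(HCl) consumed by analyte = 0.01540 − 3.456 × 10^-3 = 0.01194 mol
From the 1:2 ratio, n(CaCO3) = 1/2 × 0.01194 = 5.972 × 10^-3 mol
mass of CaCO3 = 5.972 × 10^-3 × 100.09 = 0.5978 g
% CaCO3 = 0.5978 / 0.6877 × 100 = 86.92 %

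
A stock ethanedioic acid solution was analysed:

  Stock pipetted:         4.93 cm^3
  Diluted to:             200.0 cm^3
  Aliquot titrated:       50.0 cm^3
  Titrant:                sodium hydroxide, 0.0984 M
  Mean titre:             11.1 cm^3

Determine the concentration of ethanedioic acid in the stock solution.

0.443 M

H2C2O4 + 2 NaOH → Na2C2O4 + 2 H2O
n(NaOH) = 0.0111 × 0.0984 = 1.09 × 10^-3 mol
From the 1:2 ratio, n(H2C2O4) in the aliquot = 1/2 × 1.09 × 10^-3 = 5.46 × 10^-4 mol
[H2C2O4]_dilute = 5.46 × 10^-4 / 0.0500 = 0.0109 mol/L
Dilution factor = 200.0 / 4.93 = 40.57
[H2C2O4]_stock = 0.0109 × 40.57 = 0.443 mol/L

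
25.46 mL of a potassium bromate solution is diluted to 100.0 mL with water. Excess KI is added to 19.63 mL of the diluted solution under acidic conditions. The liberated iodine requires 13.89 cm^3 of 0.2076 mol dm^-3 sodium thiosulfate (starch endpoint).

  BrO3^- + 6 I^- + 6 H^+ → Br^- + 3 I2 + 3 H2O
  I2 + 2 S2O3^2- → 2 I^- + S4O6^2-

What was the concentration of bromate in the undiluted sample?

n(S2O3^2-) = 0.01389 × 0.2076 = 2.884 × 10^-3 mol
n(I2) = n(S2O3^2-)/2 = 1.442 × 10^-3 mol
From the 1:3 ratio, n(BrO3^-) in the aliquot = 1/3 × 1.442 × 10^-3 = 4.806 × 10^-4 mol
[BrO3^-]_dilute = 4.806 × 10^-4 / 0.01963 = 0.02448 mol/L
[BrO3^-]_original = 0.02448 × 100.0/25.46 = 0.09616 mol/L

0.09616 mol/L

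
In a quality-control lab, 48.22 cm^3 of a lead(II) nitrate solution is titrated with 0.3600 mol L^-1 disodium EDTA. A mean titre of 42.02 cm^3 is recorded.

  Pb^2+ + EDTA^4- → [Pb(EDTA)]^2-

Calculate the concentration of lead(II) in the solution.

n(EDTA) = 0.04202 L × 0.3600 mol/L = 0.01513 mol
n(Pb2+) = 0.01513 mol (1:1 mole ratio)
[Pb2+] = 0.01513 mol / 0.04822 L = 0.3137 mol/L

0.3137 mol/L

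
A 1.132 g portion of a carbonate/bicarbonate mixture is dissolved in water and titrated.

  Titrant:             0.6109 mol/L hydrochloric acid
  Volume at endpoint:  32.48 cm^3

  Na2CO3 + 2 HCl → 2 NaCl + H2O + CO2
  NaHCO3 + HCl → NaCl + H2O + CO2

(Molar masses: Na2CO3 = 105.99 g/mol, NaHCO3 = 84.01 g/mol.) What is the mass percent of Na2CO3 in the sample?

80.74 %

n(HCl) = 0.03248 × 0.6109 = 0.01984 mol
Let x = n(Na2CO3), y = n(NaHCO3).
Titrant: 2x + 1y = 0.01984;  mass: 105.99x + 84.01y = 1.132
Solving, x = 8.624 × 10^-3 mol, y = 2.595 × 10^-3 mol
mass of Na2CO3 = 8.624 × 10^-3 × 105.99 = 0.9140 g
% Na2CO3 = 0.9140 / 1.132 × 100 = 80.74 %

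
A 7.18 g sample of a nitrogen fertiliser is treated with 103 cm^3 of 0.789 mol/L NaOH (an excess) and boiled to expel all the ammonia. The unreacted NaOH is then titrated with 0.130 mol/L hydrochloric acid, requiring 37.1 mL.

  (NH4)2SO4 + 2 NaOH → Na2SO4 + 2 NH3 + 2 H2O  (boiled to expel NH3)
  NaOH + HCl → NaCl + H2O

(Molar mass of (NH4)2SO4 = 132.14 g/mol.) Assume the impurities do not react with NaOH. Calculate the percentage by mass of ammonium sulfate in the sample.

n(NaOH) added = 0.103 × 0.789 = 0.0813 mol
n(HCl) used in back-titration = 0.0371 × 0.130 = 4.82 × 10^-3 mol
n(NaOH) left over = 4.82 × 10^-3 mol (1:1 ratio)
n(NaOH) consumed by analyte = 0.0813 − 4.82 × 10^-3 = 0.0764 mol
From the 1:2 ratio, n((NH4)2SO4) = 1/2 × 0.0764 = 0.0382 mol
mass of (NH4)2SO4 = 0.0382 × 132.14 = 5.05 g
% (NH4)2SO4 = 5.05 / 7.18 × 100 = 70.3 %

70.3 %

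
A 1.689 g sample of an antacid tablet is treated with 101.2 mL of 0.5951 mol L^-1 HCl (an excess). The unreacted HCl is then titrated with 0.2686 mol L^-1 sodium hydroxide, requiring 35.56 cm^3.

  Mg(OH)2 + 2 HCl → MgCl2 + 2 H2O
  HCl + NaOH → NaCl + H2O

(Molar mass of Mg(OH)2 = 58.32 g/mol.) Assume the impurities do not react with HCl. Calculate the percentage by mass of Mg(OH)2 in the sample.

n(HCl) added = 0.1012 × 0.5951 = 0.06022 mol
n(NaOH) used in back-titration = 0.03556 × 0.2686 = 9.551 × 10^-3 mol
n(HCl) left over = 9.551 × 10^-3 mol (1:1 ratio)
n(HCl) consumed by analyte = 0.06022 − 9.551 × 10^-3 = 0.05067 mol
From the 1:2 ratio, n(Mg(OH)2) = 1/2 × 0.05067 = 0.02534 mol
mass of Mg(OH)2 = 0.02534 × 58.32 = 1.478 g
% Mg(OH)2 = 1.478 / 1.689 × 100 = 87.48 %

87.48 %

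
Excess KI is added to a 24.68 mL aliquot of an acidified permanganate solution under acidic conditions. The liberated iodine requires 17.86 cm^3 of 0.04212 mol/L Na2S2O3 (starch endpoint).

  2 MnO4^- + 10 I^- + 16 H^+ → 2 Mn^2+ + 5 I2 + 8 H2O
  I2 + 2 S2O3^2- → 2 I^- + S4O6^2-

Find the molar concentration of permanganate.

0.006096 mol/L

n(S2O3^2-) = 0.01786 × 0.04212 = 7.523 × 10^-4 mol
n(I2) = n(S2O3^2-)/2 = 3.761 × 10^-4 mol
From the 2:5 ratio, n(MnO4^-) in the aliquot = 2/5 × 3.761 × 10^-4 = 1.505 × 10^-4 mol
[MnO4^-] = 1.505 × 10^-4 / 0.02468 = 0.006096 mol/L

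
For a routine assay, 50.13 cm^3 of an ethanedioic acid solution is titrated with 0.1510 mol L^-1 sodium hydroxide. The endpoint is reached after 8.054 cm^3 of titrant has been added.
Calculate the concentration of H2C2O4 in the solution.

H2C2O4 + 2 NaOH → Na2C2O4 + 2 H2O
n(NaOH) = 0.008054 L × 0.1510 mol/L = 1.216 × 10^-3 mol
From the 1:2 mole ratio, n(H2C2O4) = 1/2 × 1.216 × 10^-3 = 6.081 × 10^-4 mol
[H2C2O4] = 6.081 × 10^-4 mol / 0.05013 L = 0.01213 mol/L

0.01213 mol/L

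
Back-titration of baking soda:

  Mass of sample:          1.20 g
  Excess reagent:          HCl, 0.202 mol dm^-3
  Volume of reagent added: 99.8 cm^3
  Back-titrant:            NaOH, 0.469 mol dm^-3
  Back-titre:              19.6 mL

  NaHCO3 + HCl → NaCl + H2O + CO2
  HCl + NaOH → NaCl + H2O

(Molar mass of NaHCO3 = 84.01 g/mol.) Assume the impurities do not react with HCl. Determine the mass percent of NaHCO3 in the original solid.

n(HCl) added = 0.0998 × 0.202 = 0.0202 mol
n(NaOH) used in back-titration = 0.0196 × 0.469 = 9.19 × 10^-3 mol
n(HCl) left over = 9.19 × 10^-3 mol (1:1 ratio)
n(HCl) consumed by analyte = 0.0202 − 9.19 × 10^-3 = 0.0110 mol
n(NaHCO3) = 0.0110 mol (1:1 ratio)
mass of NaHCO3 = 0.0110 × 84.01 = 0.921 g
% NaHCO3 = 0.921 / 1.20 × 100 = 76.8 %

76.8 %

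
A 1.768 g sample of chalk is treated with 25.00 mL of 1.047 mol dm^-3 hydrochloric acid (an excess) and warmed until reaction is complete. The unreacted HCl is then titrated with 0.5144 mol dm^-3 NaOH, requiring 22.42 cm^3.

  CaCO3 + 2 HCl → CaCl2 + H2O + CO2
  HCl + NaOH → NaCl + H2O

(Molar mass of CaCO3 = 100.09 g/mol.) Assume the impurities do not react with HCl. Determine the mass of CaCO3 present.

n(HCl) added = 0.02500 × 1.047 = 0.02617 mol
n(NaOH) used in back-titration = 0.02242 × 0.5144 = 0.01153 mol
n(HCl) left over = 0.01153 mol (1:1 ratio)
n(HCl) consumed by analyte = 0.02617 − 0.01153 = 0.01464 mol
From the 1:2 ratio, n(CaCO3) = 1/2 × 0.01464 = 7.321 × 10^-3 mol
mass of CaCO3 = 7.321 × 10^-3 × 100.09 = 0.7328 g

0.7328 g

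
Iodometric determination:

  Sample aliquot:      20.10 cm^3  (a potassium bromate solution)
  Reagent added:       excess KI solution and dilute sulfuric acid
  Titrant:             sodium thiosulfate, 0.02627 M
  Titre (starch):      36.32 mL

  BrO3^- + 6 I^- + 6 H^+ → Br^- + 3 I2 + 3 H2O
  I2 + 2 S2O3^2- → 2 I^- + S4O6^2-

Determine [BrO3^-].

0.007911 M

n(S2O3^2-) = 0.03632 × 0.02627 = 9.541 × 10^-4 mol
n(I2) = n(S2O3^2-)/2 = 4.771 × 10^-4 mol
From the 1:3 ratio, n(BrO3^-) in the aliquot = 1/3 × 4.771 × 10^-4 = 1.590 × 10^-4 mol
[BrO3^-] = 1.590 × 10^-4 / 0.02010 = 0.007911 mol/L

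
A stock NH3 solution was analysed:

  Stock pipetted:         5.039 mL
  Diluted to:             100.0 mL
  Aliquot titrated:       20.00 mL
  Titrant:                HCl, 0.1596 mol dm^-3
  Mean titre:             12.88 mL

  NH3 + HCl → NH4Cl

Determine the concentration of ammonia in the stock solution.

2.040 mol/L

n(HCl) = 0.01288 × 0.1596 = 2.056 × 10^-3 mol
n(NH3) in the aliquot = 2.056 × 10^-3 mol (1:1 ratio)
[NH3]_dilute = 2.056 × 10^-3 / 0.02000 = 0.1028 mol/L
Dilution factor = 100.0 / 5.039 = 19.85
[NH3]_stock = 0.1028 × 19.85 = 2.040 mol/L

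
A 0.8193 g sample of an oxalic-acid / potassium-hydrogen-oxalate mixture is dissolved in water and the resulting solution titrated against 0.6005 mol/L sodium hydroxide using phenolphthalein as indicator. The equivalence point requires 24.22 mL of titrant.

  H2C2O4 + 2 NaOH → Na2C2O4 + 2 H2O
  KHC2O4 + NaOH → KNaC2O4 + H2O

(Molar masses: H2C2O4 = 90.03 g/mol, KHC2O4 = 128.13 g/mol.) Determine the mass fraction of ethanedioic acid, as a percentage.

69.03 %

n(NaOH) = 0.02422 × 0.6005 = 0.01454 mol
Let x = n(H2C2O4), y = n(KHC2O4).
Titrant: 2x + 1y = 0.01454;  mass: 90.03x + 128.13y = 0.8193
Solving, x = 6.282 × 10^-3 mol, y = 1.980 × 10^-3 mol
mass of H2C2O4 = 6.282 × 10^-3 × 90.03 = 0.5656 g
% H2C2O4 = 0.5656 / 0.8193 × 100 = 69.03 %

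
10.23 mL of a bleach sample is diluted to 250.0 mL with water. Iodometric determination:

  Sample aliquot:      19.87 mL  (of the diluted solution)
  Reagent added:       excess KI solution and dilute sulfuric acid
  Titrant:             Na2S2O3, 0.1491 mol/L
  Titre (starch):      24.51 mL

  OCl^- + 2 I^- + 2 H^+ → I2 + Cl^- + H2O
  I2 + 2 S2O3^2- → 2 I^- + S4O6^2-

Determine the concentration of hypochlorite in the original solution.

n(S2O3^2-) = 0.02451 × 0.1491 = 3.654 × 10^-3 mol
n(I2) = n(S2O3^2-)/2 = 1.827 × 10^-3 mol
n(OCl^-) in the aliquot = 1.827 × 10^-3 mol (1:1 ratio)
[OCl^-]_dilute = 1.827 × 10^-3 / 0.01987 = 0.09196 mol/L
[OCl^-]_original = 0.09196 × 250.0/10.23 = 2.247 mol/L

2.247 mol/L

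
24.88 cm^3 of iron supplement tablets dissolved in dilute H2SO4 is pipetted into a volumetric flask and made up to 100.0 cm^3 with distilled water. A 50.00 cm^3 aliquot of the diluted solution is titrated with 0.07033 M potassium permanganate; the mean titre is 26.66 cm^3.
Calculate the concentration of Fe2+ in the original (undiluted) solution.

MnO4^- + 5 Fe^2+ + 8 H^+ → Mn^2+ + 5 Fe^3+ + 4 H2O
n(KMnO4) = 0.02666 × 0.07033 = 1.875 × 10^-3 mol
From the 5:1 ratio, n(Fe2+) in the aliquot = 5/1 × 1.875 × 10^-3 = 9.375 × 10^-3 mol
[Fe2+]_dilute = 9.375 × 10^-3 / 0.05000 = 0.1875 mol/L
Dilution factor = 100.0 / 24.88 = 4.019
[Fe2+]_stock = 0.1875 × 4.019 = 0.7536 mol/L

0.7536 M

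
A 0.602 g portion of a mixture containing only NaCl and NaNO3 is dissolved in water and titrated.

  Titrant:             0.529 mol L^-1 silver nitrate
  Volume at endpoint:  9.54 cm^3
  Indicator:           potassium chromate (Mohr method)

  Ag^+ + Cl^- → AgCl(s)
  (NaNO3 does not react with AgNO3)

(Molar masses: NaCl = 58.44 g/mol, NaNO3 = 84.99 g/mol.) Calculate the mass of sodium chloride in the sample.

n(AgNO3) = 0.00954 × 0.529 = 5.05 × 10^-3 mol
Let x = n(NaCl), y = n(NaNO3).
Titrant: 1x = 5.05 × 10^-3;  mass: 58.44x + 84.99y = 0.602
Solving, x = 5.05 × 10^-3 mol, y = 3.61 × 10^-3 mol
mass of NaCl = 5.05 × 10^-3 × 58.44 = 0.295 g

0.295 g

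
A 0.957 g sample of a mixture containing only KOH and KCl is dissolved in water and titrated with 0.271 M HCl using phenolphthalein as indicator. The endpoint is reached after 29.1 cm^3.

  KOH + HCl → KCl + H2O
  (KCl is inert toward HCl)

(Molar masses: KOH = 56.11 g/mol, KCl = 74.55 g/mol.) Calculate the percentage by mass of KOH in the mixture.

n(HCl) = 0.0291 × 0.271 = 7.89 × 10^-3 mol
Let x = n(KOH), y = n(KCl).
Titrant: 1x = 7.89 × 10^-3;  mass: 56.11x + 74.55y = 0.957
Solving, x = 7.89 × 10^-3 mol, y = 6.90 × 10^-3 mol
mass of KOH = 7.89 × 10^-3 × 56.11 = 0.442 g
% KOH = 0.442 / 0.957 × 100 = 46.2 %

46.2 %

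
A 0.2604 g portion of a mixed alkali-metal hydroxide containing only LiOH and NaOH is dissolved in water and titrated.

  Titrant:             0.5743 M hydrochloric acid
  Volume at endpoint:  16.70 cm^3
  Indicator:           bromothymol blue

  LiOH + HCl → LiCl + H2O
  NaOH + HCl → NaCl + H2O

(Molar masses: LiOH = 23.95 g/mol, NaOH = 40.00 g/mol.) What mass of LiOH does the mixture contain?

n(HCl) = 0.01670 × 0.5743 = 9.591 × 10^-3 mol
Let x = n(LiOH), y = n(NaOH).
Titrant: 1x + 1y = 9.591 × 10^-3;  mass: 23.95x + 40.00y = 0.2604
Solving, x = 7.678 × 10^-3 mol, y = 1.913 × 10^-3 mol
mass of LiOH = 7.678 × 10^-3 × 23.95 = 0.1839 g

0.1839 g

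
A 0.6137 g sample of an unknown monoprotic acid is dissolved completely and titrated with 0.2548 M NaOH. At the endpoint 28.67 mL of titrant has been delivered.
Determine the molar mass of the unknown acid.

n(NaOH) = 0.02867 L × 0.2548 mol/L = 7.305 × 10^-3 mol
n(HA) = 7.305 × 10^-3 mol (1:1 ratio)
M = m / n = 0.6137 g / 7.305 × 10^-3 mol = 84.01 g/mol

84.01 g/mol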